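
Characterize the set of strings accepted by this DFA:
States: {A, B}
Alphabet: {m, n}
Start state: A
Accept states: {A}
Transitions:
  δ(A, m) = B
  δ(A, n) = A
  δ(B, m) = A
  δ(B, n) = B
Testing a few strings:
  'mm' → accept
  'nm' → reject
  'n' → accept
  'nmm' → accept
State roles: A=even number of m's so far; B=odd number of m's so far
All strings over {m,n} with an even number of m's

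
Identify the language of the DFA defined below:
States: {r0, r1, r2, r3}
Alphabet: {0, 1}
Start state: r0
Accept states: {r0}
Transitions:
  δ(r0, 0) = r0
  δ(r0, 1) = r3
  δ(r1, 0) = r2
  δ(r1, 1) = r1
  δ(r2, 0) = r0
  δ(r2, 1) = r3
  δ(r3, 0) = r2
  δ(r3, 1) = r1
Testing a few strings:
  '010' → reject
  '1' → reject
  '0110' → reject
  '0' → accept
State roles: r0=value ≡ 0 (mod 4); r1=value ≡ 3 (mod 4); r2=value ≡ 2 (mod 4); r3=value ≡ 1 (mod 4)
All binary strings representing a multiple of 4 (read in base 2; leading zeros allowed and ε counts as 0)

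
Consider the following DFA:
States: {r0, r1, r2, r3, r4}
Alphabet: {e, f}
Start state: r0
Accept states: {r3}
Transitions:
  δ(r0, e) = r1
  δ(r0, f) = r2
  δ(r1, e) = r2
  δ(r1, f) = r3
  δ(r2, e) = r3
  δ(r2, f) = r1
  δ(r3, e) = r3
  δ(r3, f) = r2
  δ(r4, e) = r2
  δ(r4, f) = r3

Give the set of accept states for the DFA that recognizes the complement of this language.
Complement accept states = All states \ Original accept states
= {r0, r1, r2, r3, r4} \ {r3}
{r0, r1, r2, r4}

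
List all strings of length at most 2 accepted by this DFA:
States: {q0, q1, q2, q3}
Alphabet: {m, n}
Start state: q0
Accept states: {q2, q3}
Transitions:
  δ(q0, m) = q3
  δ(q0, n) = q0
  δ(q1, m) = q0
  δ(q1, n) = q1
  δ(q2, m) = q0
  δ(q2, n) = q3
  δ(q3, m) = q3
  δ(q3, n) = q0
m, mm, nm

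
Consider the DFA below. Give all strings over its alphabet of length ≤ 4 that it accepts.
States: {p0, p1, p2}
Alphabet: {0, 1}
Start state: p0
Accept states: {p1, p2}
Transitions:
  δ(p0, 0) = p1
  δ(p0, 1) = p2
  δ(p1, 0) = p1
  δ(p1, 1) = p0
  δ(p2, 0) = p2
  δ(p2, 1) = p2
0, 1, 00, 10, 11, 000, 010, 011, 100, 101, 110, 111, 0000, 0010, 0011, 0100, 0110, 0111, 1000, 1001, 1010, 1011, 1100, 1101, 1110, 1111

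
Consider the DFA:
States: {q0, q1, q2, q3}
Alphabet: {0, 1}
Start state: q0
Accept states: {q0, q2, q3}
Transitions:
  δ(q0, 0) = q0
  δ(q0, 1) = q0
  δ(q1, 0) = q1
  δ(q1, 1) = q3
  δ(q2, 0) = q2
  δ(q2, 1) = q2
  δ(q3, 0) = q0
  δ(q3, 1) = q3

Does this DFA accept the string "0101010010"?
Processing string "0101010010":
  q0 --0--> q0
  q0 --1--> q0
  q0 --0--> q0
  q0 --1--> q0
  q0 --0--> q0
  q0 --1--> q0
  q0 --0--> q0
  q0 --0--> q0
  q0 --1--> q0
  q0 --0--> q0
Final state: q0
Accept states: {q0, q2, q3}
Yes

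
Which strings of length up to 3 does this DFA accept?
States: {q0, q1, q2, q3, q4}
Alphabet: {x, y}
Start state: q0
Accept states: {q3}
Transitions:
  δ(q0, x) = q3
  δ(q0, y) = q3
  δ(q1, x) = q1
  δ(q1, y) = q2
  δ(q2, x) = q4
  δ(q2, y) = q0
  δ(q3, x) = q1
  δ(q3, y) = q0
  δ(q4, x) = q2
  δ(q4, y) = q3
x, y, xyx, xyy, yyx, yyy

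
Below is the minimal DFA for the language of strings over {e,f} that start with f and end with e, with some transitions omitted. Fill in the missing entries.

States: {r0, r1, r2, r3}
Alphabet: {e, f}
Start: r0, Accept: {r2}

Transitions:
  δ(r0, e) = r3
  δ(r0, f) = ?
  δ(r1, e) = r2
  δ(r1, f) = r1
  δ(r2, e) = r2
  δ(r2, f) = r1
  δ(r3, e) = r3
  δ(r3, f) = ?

From the language and accept set, identify what each state tracks — r0: no input read; r1: started with f, last symbol f; r2: started with f, last symbol e; r3: started with e (dead).
Each missing δ(q, a) is the state matching the new tracked value after reading a.
δ(r0, f) = r1; δ(r3, f) = r3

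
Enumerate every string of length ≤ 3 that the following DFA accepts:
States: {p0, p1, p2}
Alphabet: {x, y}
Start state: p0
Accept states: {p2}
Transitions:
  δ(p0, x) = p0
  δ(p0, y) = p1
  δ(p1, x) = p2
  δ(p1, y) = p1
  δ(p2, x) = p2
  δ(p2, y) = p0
yx, xyx, yxx, yyx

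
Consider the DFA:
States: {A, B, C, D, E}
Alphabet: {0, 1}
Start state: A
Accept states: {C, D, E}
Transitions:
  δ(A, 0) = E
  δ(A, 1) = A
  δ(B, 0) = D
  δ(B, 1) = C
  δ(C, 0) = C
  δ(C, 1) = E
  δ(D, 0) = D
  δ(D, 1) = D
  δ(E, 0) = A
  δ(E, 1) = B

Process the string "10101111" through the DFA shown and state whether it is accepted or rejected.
Processing string "10101111":
  A --1--> A
  A --0--> E
  E --1--> B
  B --0--> D
  D --1--> D
  D --1--> D
  D --1--> D
  D --1--> D
Final state: D
Accept states: {C, D, E}
Yes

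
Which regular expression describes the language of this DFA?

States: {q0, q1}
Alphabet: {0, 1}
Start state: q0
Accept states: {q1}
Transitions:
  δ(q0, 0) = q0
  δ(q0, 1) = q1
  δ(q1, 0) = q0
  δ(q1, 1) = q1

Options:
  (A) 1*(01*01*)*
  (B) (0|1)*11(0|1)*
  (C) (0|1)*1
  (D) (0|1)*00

Check each option against the DFA on short strings; one disagreement eliminates an option:
  (A) 1*(01*01*)*: on ε the DFA stays in q0 and rejects (q0 ∉ Accept), but the regex matches it → eliminate
  (B) (0|1)*11(0|1)*: on '1' the DFA goes q0 → q1 and accepts (q1 ∈ Accept), but the regex does not match it → eliminate
  (C) (0|1)*1: agrees with the DFA on every string of length ≤ 6
  (D) (0|1)*00: on '1' the DFA goes q0 → q1 and accepts (q1 ∈ Accept), but the regex does not match it → eliminate
Only (C) is consistent with the DFA.
(C) (0|1)*1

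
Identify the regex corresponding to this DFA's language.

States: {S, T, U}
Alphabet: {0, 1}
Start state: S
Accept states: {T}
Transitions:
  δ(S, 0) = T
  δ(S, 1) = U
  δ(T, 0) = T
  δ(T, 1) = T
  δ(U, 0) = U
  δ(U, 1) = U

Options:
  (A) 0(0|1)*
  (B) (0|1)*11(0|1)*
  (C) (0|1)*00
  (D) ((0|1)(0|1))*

Check each option against the DFA on short strings; one disagreement eliminates an option:
  (A) 0(0|1)*: agrees with the DFA on every string of length ≤ 6
  (B) (0|1)*11(0|1)*: on '0' the DFA goes S → T and accepts (T ∈ Accept), but the regex does not match it → eliminate
  (C) (0|1)*00: on '0' the DFA goes S → T and accepts (T ∈ Accept), but the regex does not match it → eliminate
  (D) ((0|1)(0|1))*: on ε the DFA stays in S and rejects (S ∉ Accept), but the regex matches it → eliminate
Only (A) is consistent with the DFA.
(A) 0(0|1)*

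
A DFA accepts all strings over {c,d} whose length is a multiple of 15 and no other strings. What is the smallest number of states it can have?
By Myhill–Nerode, count the distinguishable equivalence classes: 15 classes — one per residue of the length mod 15; class i is distinguished from class j by any string of length (15 − i) mod 15.
15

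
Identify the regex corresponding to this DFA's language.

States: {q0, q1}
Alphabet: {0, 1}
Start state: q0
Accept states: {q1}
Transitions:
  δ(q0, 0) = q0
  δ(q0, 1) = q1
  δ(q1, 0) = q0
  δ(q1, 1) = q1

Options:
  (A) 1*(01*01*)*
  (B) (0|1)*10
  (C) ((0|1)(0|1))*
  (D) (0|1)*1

Check each option against the DFA on short strings; one disagreement eliminates an option:
  (A) 1*(01*01*)*: on ε the DFA stays in q0 and rejects (q0 ∉ Accept), but the regex matches it → eliminate
  (B) (0|1)*10: on '1' the DFA goes q0 → q1 and accepts (q1 ∈ Accept), but the regex does not match it → eliminate
  (C) ((0|1)(0|1))*: on ε the DFA stays in q0 and rejects (q0 ∉ Accept), but the regex matches it → eliminate
  (D) (0|1)*1: agrees with the DFA on every string of length ≤ 6
Only (D) is consistent with the DFA.
(D) (0|1)*1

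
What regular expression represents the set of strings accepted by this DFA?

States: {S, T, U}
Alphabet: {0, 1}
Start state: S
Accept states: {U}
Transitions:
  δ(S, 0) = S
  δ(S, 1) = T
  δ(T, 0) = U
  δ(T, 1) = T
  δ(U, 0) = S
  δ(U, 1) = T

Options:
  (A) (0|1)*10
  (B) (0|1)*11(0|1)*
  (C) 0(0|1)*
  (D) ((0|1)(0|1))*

Check each option against the DFA on short strings; one disagreement eliminates an option:
  (A) (0|1)*10: agrees with the DFA on every string of length ≤ 6
  (B) (0|1)*11(0|1)*: on '10' the DFA goes S → T → U and accepts (U ∈ Accept), but the regex does not match it → eliminate
  (C) 0(0|1)*: on '0' the DFA goes S → S and rejects (S ∉ Accept), but the regex matches it → eliminate
  (D) ((0|1)(0|1))*: on ε the DFA stays in S and rejects (S ∉ Accept), but the regex matches it → eliminate
Only (A) is consistent with the DFA.
(A) (0|1)*10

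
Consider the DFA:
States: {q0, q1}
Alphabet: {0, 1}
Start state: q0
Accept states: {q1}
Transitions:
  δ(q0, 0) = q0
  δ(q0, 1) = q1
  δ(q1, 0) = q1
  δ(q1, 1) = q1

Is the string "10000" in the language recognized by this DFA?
Processing string "10000":
  q0 --1--> q1
  q1 --0--> q1
  q1 --0--> q1
  q1 --0--> q1
  q1 --0--> q1
Final state: q1
Accept states: {q1}
Yes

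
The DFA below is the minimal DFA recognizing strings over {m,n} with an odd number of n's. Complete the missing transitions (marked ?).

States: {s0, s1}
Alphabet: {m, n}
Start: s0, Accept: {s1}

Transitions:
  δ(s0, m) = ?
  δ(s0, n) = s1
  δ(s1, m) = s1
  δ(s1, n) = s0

From the language and accept set, identify what each state tracks — s0: even number of n's so far; s1: odd number of n's so far.
Each missing δ(q, a) is the state matching the new tracked value after reading a.
δ(s0, m) = s0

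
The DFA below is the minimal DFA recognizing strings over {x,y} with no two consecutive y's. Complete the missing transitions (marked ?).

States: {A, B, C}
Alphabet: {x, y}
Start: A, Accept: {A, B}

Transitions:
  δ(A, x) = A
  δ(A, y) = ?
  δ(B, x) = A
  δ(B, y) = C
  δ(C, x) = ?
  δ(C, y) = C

From the language and accept set, identify what each state tracks — A: last symbol not y (ok); B: last symbol y (ok); C: saw yy (dead).
Each missing δ(q, a) is the state matching the new tracked value after reading a.
δ(A, y) = B; δ(C, x) = C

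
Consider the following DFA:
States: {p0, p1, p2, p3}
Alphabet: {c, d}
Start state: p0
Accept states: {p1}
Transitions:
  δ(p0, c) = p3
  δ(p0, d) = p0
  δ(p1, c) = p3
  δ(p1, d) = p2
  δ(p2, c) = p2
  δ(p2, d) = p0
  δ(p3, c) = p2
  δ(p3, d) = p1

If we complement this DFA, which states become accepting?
Complement accept states = All states \ Original accept states
= {p0, p1, p2, p3} \ {p1}
{p0, p2, p3}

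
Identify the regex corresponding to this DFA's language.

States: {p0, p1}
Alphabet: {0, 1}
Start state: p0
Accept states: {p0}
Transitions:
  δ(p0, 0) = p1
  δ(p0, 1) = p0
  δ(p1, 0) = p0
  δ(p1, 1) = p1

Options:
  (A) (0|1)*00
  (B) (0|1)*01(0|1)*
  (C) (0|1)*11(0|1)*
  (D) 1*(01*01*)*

Check each option against the DFA on short strings; one disagreement eliminates an option:
  (A) (0|1)*00: on ε the DFA stays in p0 and accepts (p0 ∈ Accept), but the regex does not match it → eliminate
  (B) (0|1)*01(0|1)*: on ε the DFA stays in p0 and accepts (p0 ∈ Accept), but the regex does not match it → eliminate
  (C) (0|1)*11(0|1)*: on ε the DFA stays in p0 and accepts (p0 ∈ Accept), but the regex does not match it → eliminate
  (D) 1*(01*01*)*: agrees with the DFA on every string of length ≤ 6
Only (D) is consistent with the DFA.
(D) 1*(01*01*)*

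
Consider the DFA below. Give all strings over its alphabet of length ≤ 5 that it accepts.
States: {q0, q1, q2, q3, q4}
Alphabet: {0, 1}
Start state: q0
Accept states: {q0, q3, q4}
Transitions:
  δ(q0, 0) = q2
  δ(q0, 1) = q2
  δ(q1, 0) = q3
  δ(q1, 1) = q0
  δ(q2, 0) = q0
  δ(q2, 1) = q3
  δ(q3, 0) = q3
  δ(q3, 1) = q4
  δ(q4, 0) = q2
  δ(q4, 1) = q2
ε, 00, 01, 10, 11, 010, 011, 110, 111, 0000, 0001, 0010, 0011, 0100, 0101, 1000, 1001, 1010, 1011, 1100, 1101, 00010, 00011, 00110, 00111, 01000, 01001, 01100, 01101, 01110, 01111, 10010, 10011, 10110, 10111, 11000, 11001, 11100, 11101, 11110, 11111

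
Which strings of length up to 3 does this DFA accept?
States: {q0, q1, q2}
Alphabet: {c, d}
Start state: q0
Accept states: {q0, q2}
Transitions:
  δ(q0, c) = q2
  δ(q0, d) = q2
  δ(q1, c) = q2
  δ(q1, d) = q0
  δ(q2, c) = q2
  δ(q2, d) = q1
ε, c, d, cc, dc, ccc, cdc, cdd, dcc, ddc, ddd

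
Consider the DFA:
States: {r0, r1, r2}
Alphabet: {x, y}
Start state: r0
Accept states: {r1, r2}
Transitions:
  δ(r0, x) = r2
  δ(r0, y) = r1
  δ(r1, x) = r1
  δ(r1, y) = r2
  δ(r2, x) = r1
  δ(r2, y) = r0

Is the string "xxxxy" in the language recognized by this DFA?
Processing string "xxxxy":
  r0 --x--> r2
  r2 --x--> r1
  r1 --x--> r1
  r1 --x--> r1
  r1 --y--> r2
Final state: r2
Accept states: {r1, r2}
Yes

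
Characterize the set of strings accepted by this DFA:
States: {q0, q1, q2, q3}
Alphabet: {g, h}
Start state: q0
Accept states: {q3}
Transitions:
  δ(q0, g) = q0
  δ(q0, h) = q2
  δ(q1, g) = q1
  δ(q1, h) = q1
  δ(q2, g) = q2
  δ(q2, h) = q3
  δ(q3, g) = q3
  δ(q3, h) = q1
Testing a few strings:
  'gg' → reject
  'ghh' → accept
  'g' → reject
  'hgg' → reject
State roles: q0=zero h's; q1=≥ three h's (dead); q2=one h; q3=two h's
All strings over {g,h} containing exactly two h's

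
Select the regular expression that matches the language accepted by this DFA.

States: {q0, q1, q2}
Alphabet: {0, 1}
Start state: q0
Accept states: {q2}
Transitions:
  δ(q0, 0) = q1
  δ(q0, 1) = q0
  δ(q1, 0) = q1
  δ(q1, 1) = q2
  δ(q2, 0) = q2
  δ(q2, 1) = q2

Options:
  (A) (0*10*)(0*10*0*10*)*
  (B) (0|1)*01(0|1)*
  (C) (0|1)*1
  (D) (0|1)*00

Check each option against the DFA on short strings; one disagreement eliminates an option:
  (A) (0*10*)(0*10*0*10*)*: on '1' the DFA goes q0 → q0 and rejects (q0 ∉ Accept), but the regex matches it → eliminate
  (B) (0|1)*01(0|1)*: agrees with the DFA on every string of length ≤ 6
  (C) (0|1)*1: on '1' the DFA goes q0 → q0 and rejects (q0 ∉ Accept), but the regex matches it → eliminate
  (D) (0|1)*00: on '00' the DFA goes q0 → q1 → q1 and rejects (q1 ∉ Accept), but the regex matches it → eliminate
Only (B) is consistent with the DFA.
(B) (0|1)*01(0|1)*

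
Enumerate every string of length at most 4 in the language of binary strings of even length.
ε, 00, 01, 10, 11, 0000, 0001, 0010, 0011, 0100, 0101, 0110, 0111, 1000, 1001, 1010, 1011, 1100, 1101, 1110, 1111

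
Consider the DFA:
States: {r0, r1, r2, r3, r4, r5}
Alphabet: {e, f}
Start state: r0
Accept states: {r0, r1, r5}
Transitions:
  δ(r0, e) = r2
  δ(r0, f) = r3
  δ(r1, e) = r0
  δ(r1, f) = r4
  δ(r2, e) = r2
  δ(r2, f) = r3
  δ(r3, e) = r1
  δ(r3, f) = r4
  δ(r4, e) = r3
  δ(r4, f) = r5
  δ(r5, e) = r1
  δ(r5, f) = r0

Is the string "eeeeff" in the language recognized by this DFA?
Processing string "eeeeff":
  r0 --e--> r2
  r2 --e--> r2
  r2 --e--> r2
  r2 --e--> r2
  r2 --f--> r3
  r3 --f--> r4
Final state: r4
Accept states: {r0, r1, r5}
No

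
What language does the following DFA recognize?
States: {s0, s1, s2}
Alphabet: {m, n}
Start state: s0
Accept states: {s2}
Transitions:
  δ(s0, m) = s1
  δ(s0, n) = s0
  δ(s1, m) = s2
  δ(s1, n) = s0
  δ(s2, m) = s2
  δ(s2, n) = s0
Testing a few strings:
  'n' → reject
  'mnmn' → reject
  'nnm' → reject
  'mmn' → reject
State roles: s0=last symbol not m; s1=one trailing m; s2=two trailing m's
All strings over {m,n} ending with mm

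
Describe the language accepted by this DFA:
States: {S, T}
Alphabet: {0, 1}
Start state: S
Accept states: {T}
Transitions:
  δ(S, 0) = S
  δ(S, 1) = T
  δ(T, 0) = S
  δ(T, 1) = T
Testing a few strings:
  '010' → reject
  '100' → reject
  '00' → reject
  '1' → accept
State roles: S=last symbol not 1; T=last symbol is 1
All binary strings ending with 1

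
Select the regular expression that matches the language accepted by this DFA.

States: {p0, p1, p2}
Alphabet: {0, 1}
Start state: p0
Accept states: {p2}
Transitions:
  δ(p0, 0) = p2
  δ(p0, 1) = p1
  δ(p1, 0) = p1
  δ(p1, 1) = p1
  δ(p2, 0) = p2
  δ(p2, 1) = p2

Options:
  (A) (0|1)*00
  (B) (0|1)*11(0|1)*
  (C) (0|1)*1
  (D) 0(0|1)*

Check each option against the DFA on short strings; one disagreement eliminates an option:
  (A) (0|1)*00: on '0' the DFA goes p0 → p2 and accepts (p2 ∈ Accept), but the regex does not match it → eliminate
  (B) (0|1)*11(0|1)*: on '0' the DFA goes p0 → p2 and accepts (p2 ∈ Accept), but the regex does not match it → eliminate
  (C) (0|1)*1: on '0' the DFA goes p0 → p2 and accepts (p2 ∈ Accept), but the regex does not match it → eliminate
  (D) 0(0|1)*: agrees with the DFA on every string of length ≤ 6
Only (D) is consistent with the DFA.
(D) 0(0|1)*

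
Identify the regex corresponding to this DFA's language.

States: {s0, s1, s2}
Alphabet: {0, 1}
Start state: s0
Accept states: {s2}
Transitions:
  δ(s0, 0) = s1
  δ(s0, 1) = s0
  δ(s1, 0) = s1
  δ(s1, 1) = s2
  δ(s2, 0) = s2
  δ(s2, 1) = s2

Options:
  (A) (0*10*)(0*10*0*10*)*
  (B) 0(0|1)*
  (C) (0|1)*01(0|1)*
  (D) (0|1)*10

Check each option against the DFA on short strings; one disagreement eliminates an option:
  (A) (0*10*)(0*10*0*10*)*: on '1' the DFA goes s0 → s0 and rejects (s0 ∉ Accept), but the regex matches it → eliminate
  (B) 0(0|1)*: on '0' the DFA goes s0 → s1 and rejects (s1 ∉ Accept), but the regex matches it → eliminate
  (C) (0|1)*01(0|1)*: agrees with the DFA on every string of length ≤ 6
  (D) (0|1)*10: on '01' the DFA goes s0 → s1 → s2 and accepts (s2 ∈ Accept), but the regex does not match it → eliminate
Only (C) is consistent with the DFA.
(C) (0|1)*01(0|1)*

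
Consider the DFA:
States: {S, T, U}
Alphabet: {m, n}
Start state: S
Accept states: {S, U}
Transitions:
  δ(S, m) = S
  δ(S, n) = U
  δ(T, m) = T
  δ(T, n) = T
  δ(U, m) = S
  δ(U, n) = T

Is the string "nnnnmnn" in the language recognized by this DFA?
Processing string "nnnnmnn":
  S --n--> U
  U --n--> T
  T --n--> T
  T --n--> T
  T --m--> T
  T --n--> T
  T --n--> T
Final state: T
Accept states: {S, U}
No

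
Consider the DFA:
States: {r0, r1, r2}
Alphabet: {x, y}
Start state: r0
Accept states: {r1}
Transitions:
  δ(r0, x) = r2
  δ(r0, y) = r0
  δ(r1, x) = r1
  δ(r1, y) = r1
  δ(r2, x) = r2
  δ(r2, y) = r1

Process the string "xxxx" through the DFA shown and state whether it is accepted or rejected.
Processing string "xxxx":
  r0 --x--> r2
  r2 --x--> r2
  r2 --x--> r2
  r2 --x--> r2
Final state: r2
Accept states: {r1}
No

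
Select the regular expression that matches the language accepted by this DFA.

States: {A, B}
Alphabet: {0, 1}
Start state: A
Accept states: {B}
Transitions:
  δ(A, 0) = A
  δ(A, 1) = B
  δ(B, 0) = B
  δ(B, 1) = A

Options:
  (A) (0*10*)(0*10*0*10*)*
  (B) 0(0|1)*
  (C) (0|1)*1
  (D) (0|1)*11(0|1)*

Check each option against the DFA on short strings; one disagreement eliminates an option:
  (A) (0*10*)(0*10*0*10*)*: agrees with the DFA on every string of length ≤ 6
  (B) 0(0|1)*: on '0' the DFA goes A → A and rejects (A ∉ Accept), but the regex matches it → eliminate
  (C) (0|1)*1: on '10' the DFA goes A → B → B and accepts (B ∈ Accept), but the regex does not match it → eliminate
  (D) (0|1)*11(0|1)*: on '1' the DFA goes A → B and accepts (B ∈ Accept), but the regex does not match it → eliminate
Only (A) is consistent with the DFA.
(A) (0*10*)(0*10*0*10*)*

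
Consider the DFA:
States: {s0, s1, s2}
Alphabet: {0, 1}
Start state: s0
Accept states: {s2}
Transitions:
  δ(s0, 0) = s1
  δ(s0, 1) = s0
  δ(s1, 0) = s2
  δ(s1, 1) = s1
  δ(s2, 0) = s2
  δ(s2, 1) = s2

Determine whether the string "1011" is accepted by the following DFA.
Processing string "1011":
  s0 --1--> s0
  s0 --0--> s1
  s1 --1--> s1
  s1 --1--> s1
Final state: s1
Accept states: {s2}
No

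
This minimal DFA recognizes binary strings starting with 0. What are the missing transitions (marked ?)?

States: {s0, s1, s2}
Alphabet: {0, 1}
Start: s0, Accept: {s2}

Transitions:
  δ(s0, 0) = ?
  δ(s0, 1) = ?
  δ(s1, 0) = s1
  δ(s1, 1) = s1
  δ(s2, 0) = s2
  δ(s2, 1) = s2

From the language and accept set, identify what each state tracks — s0: no input read; s1: started with 1 (dead); s2: started with 0.
Each missing δ(q, a) is the state matching the new tracked value after reading a.
δ(s0, 0) = s2; δ(s0, 1) = s1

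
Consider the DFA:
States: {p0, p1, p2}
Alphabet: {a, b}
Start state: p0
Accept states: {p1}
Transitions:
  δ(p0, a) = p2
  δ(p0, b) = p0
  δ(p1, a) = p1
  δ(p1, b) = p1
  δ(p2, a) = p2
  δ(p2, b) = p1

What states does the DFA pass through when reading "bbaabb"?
read 'b': p0 → p0
  read 'b': p0 → p0
  read 'a': p0 → p2
  read 'a': p2 → p2
  read 'b': p2 → p1
  read 'b': p1 → p1
p0 -> p0 -> p0 -> p2 -> p2 -> p1 -> p1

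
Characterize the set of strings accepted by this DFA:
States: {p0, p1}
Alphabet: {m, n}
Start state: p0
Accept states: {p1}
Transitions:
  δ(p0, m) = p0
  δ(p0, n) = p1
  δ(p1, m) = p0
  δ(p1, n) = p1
Testing a few strings:
  'm' → reject
  'n' → accept
  'mnn' → accept
  'nmn' → accept
State roles: p0=last symbol not n; p1=last symbol is n
All strings over {m,n} ending with n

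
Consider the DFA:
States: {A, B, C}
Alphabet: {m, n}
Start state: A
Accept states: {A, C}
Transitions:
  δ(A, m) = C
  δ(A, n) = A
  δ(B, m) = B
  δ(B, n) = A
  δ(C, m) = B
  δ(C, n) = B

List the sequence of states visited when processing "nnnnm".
read 'n': A → A
  read 'n': A → A
  read 'n': A → A
  read 'n': A → A
  read 'm': A → C
A -> A -> A -> A -> A -> C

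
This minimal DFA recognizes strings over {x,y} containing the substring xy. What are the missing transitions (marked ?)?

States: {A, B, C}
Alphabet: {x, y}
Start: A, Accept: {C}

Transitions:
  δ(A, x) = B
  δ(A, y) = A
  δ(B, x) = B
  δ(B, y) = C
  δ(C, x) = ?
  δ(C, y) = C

From the language and accept set, identify what each state tracks — A: no x seen yet; B: seen a x, waiting for y; C: substring xy seen.
Each missing δ(q, a) is the state matching the new tracked value after reading a.
δ(C, x) = C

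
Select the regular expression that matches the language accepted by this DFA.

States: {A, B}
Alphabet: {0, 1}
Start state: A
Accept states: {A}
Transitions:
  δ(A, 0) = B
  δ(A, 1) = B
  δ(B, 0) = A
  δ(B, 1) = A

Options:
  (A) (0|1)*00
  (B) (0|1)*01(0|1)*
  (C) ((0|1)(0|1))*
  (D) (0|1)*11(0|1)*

Check each option against the DFA on short strings; one disagreement eliminates an option:
  (A) (0|1)*00: on ε the DFA stays in A and accepts (A ∈ Accept), but the regex does not match it → eliminate
  (B) (0|1)*01(0|1)*: on ε the DFA stays in A and accepts (A ∈ Accept), but the regex does not match it → eliminate
  (C) ((0|1)(0|1))*: agrees with the DFA on every string of length ≤ 6
  (D) (0|1)*11(0|1)*: on ε the DFA stays in A and accepts (A ∈ Accept), but the regex does not match it → eliminate
Only (C) is consistent with the DFA.
(C) ((0|1)(0|1))*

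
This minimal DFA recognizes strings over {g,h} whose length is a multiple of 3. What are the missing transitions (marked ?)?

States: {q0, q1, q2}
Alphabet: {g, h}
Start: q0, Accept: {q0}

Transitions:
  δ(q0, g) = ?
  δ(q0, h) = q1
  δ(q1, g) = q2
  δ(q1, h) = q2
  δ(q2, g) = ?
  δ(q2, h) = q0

From the language and accept set, identify what each state tracks — q0: length ≡ 0 (mod 3); q1: length ≡ 1 (mod 3); q2: length ≡ 2 (mod 3).
Each missing δ(q, a) is the state matching the new tracked value after reading a.
δ(q0, g) = q1; δ(q2, g) = q0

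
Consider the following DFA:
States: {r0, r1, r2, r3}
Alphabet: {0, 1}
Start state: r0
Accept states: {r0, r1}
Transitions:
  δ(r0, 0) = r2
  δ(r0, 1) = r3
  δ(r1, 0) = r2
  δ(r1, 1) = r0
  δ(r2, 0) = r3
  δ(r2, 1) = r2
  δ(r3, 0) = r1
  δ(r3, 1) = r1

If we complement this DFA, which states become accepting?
Complement accept states = All states \ Original accept states
= {r0, r1, r2, r3} \ {r0, r1}
{r2, r3}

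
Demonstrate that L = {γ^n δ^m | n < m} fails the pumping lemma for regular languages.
Assume L is regular with pumping length p. Idea: pumping up the γ-block makes the γ-count reach the δ-count.
Choose s = γ^p δ^(p+1) ∈ L. By the pumping lemma, s = xyz with |xy| ≤ p, |y| > 0, so y = γ^k with k ≥ 1. Then xy²z = γ^(p+k) δ^(p+1). Since p+k ≥ p+1, the number of γ's is no longer strictly less than the number of δ's, so xy²z ∉ L.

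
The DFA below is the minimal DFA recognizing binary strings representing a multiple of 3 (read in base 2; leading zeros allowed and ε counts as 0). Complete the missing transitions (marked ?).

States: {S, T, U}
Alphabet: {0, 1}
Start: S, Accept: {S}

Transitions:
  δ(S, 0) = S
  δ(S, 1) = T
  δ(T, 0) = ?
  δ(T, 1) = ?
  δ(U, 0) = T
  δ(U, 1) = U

From the language and accept set, identify what each state tracks — S: value ≡ 0 (mod 3); T: value ≡ 1 (mod 3); U: value ≡ 2 (mod 3).
Each missing δ(q, a) is the state matching the new tracked value after reading a.
δ(T, 0) = U; δ(T, 1) = S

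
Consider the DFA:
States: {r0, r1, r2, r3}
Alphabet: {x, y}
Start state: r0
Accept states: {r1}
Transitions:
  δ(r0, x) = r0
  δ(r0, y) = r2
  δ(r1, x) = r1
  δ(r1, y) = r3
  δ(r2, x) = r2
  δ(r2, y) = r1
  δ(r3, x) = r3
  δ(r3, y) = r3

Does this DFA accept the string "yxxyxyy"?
Processing string "yxxyxyy":
  r0 --y--> r2
  r2 --x--> r2
  r2 --x--> r2
  r2 --y--> r1
  r1 --x--> r1
  r1 --y--> r3
  r3 --y--> r3
Final state: r3
Accept states: {r1}
No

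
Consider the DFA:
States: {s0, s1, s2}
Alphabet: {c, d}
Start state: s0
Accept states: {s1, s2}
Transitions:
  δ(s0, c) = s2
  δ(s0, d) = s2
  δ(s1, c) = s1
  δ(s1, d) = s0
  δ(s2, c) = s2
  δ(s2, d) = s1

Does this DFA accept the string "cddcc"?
Processing string "cddcc":
  s0 --c--> s2
  s2 --d--> s1
  s1 --d--> s0
  s0 --c--> s2
  s2 --c--> s2
Final state: s2
Accept states: {s1, s2}
Yes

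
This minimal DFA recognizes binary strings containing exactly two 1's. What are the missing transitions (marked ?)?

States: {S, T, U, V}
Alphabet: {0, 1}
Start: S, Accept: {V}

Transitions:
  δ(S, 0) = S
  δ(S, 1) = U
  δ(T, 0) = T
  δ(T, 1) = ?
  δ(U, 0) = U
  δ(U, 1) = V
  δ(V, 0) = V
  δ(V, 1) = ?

From the language and accept set, identify what each state tracks — S: zero 1's; T: ≥ three 1's (dead); U: one 1; V: two 1's.
Each missing δ(q, a) is the state matching the new tracked value after reading a.
δ(T, 1) = T; δ(V, 1) = T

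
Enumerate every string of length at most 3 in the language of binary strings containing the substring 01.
01, 001, 010, 011, 101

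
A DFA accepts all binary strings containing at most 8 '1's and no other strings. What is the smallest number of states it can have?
By Myhill–Nerode, count the distinguishable equivalence classes: 10 classes — having seen 0, 1, …, 8, or >8 copies of '1'; counts 0 through 8 are accepting and >8 is dead.
10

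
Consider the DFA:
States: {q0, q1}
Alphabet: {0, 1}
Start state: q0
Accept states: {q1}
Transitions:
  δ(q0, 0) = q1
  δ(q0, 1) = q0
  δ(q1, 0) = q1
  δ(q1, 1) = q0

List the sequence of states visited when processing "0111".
read '0': q0 → q1
  read '1': q1 → q0
  read '1': q0 → q0
  read '1': q0 → q0
q0 -> q1 -> q0 -> q0 -> q0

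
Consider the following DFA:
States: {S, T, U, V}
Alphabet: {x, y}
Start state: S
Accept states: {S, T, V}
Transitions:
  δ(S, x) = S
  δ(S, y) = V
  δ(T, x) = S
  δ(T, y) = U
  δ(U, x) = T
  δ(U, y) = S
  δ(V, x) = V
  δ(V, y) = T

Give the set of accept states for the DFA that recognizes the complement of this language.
Complement accept states = All states \ Original accept states
= {S, T, U, V} \ {S, T, V}
{U}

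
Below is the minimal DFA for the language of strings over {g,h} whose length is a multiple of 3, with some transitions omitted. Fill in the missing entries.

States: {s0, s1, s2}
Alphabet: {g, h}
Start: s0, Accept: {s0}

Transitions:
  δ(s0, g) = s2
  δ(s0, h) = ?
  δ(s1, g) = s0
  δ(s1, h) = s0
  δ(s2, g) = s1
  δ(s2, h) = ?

From the language and accept set, identify what each state tracks — s0: length ≡ 0 (mod 3); s1: length ≡ 2 (mod 3); s2: length ≡ 1 (mod 3).
Each missing δ(q, a) is the state matching the new tracked value after reading a.
δ(s0, h) = s2; δ(s2, h) = s1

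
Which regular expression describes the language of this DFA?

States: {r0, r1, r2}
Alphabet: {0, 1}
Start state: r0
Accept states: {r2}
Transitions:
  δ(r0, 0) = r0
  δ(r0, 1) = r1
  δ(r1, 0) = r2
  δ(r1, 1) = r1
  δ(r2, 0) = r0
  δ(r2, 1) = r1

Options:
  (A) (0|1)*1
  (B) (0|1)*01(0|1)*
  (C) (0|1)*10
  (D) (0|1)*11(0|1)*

Check each option against the DFA on short strings; one disagreement eliminates an option:
  (A) (0|1)*1: on '1' the DFA goes r0 → r1 and rejects (r1 ∉ Accept), but the regex matches it → eliminate
  (B) (0|1)*01(0|1)*: on '01' the DFA goes r0 → r0 → r1 and rejects (r1 ∉ Accept), but the regex matches it → eliminate
  (C) (0|1)*10: agrees with the DFA on every string of length ≤ 6
  (D) (0|1)*11(0|1)*: on '10' the DFA goes r0 → r1 → r2 and accepts (r2 ∈ Accept), but the regex does not match it → eliminate
Only (C) is consistent with the DFA.
(C) (0|1)*10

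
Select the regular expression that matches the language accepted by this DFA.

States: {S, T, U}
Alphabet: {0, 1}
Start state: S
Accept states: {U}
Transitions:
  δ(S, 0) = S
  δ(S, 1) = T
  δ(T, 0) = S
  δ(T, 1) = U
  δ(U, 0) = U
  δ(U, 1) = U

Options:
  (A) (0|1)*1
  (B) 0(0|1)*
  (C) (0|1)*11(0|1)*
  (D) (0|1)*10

Check each option against the DFA on short strings; one disagreement eliminates an option:
  (A) (0|1)*1: on '1' the DFA goes S → T and rejects (T ∉ Accept), but the regex matches it → eliminate
  (B) 0(0|1)*: on '0' the DFA goes S → S and rejects (S ∉ Accept), but the regex matches it → eliminate
  (C) (0|1)*11(0|1)*: agrees with the DFA on every string of length ≤ 6
  (D) (0|1)*10: on '10' the DFA goes S → T → S and rejects (S ∉ Accept), but the regex matches it → eliminate
Only (C) is consistent with the DFA.
(C) (0|1)*11(0|1)*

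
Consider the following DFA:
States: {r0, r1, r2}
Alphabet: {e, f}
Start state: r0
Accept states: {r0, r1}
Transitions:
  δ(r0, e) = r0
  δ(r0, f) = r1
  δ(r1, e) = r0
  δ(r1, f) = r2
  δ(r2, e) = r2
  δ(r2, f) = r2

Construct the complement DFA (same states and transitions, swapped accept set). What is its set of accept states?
Complement accept states = All states \ Original accept states
= {r0, r1, r2} \ {r0, r1}
{r2}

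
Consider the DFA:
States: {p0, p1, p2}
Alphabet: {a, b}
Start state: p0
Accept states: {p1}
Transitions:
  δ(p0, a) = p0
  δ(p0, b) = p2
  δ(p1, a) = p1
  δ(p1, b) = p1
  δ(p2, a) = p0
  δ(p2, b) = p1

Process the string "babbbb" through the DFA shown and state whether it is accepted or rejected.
Processing string "babbbb":
  p0 --b--> p2
  p2 --a--> p0
  p0 --b--> p2
  p2 --b--> p1
  p1 --b--> p1
  p1 --b--> p1
Final state: p1
Accept states: {p1}
Yes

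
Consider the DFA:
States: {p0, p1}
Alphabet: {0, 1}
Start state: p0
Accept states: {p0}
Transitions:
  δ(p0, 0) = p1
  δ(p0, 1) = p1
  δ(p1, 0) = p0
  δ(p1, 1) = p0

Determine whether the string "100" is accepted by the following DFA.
Processing string "100":
  p0 --1--> p1
  p1 --0--> p0
  p0 --0--> p1
Final state: p1
Accept states: {p0}
No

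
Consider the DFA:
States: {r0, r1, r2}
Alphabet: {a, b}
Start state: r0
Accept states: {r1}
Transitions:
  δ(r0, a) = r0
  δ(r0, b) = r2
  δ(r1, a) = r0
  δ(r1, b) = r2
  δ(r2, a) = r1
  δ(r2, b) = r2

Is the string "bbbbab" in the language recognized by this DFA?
Processing string "bbbbab":
  r0 --b--> r2
  r2 --b--> r2
  r2 --b--> r2
  r2 --b--> r2
  r2 --a--> r1
  r1 --b--> r2
Final state: r2
Accept states: {r1}
No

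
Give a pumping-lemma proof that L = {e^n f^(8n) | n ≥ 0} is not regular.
Assume L is regular with pumping length p. Idea: pumping the e-block breaks the 1:8 ratio.
Choose s = e^p f^(8p) (length 9p ≥ p). By the pumping lemma, s = xyz with |xy| ≤ p, |y| > 0, so y = e^k with k ≥ 1. Then xy²z = e^(p+k) f^(8p). For this to be in L we would need 8p = 8(p+k), i.e. 8k = 0, contradicting k ≥ 1. So xy²z ∉ L.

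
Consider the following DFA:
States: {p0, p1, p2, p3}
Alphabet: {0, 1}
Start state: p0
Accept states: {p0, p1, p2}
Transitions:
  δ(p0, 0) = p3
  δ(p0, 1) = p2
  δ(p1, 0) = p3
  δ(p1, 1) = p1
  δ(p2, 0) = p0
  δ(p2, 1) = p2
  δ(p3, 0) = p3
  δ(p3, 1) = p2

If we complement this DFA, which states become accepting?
Complement accept states = All states \ Original accept states
= {p0, p1, p2, p3} \ {p0, p1, p2}
{p3}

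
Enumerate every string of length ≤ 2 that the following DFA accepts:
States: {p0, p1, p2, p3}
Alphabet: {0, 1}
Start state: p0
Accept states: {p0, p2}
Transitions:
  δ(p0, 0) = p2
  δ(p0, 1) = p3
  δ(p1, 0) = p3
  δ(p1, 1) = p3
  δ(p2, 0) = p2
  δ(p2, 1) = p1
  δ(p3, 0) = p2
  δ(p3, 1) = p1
ε, 0, 00, 10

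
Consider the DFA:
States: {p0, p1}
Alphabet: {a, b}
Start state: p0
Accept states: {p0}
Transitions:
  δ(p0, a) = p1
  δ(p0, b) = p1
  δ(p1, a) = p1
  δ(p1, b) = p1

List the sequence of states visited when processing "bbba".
read 'b': p0 → p1
  read 'b': p1 → p1
  read 'b': p1 → p1
  read 'a': p1 → p1
p0 -> p1 -> p1 -> p1 -> p1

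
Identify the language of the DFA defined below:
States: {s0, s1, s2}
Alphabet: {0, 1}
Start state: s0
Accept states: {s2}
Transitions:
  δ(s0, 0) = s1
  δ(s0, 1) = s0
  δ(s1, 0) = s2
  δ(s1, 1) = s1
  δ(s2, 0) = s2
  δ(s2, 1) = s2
Testing a few strings:
  '1011' → reject
  '10' → reject
  '011' → reject
  '0000' → accept
State roles: s0=zero 0's seen; s1=one 0 seen; s2=≥ two 0's seen
All binary strings containing at least two 0's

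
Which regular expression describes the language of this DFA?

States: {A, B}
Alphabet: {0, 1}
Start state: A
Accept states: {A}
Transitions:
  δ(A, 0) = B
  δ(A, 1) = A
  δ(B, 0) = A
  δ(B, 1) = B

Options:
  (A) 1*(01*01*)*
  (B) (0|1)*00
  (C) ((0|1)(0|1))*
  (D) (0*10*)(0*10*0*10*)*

Check each option against the DFA on short strings; one disagreement eliminates an option:
  (A) 1*(01*01*)*: agrees with the DFA on every string of length ≤ 6
  (B) (0|1)*00: on ε the DFA stays in A and accepts (A ∈ Accept), but the regex does not match it → eliminate
  (C) ((0|1)(0|1))*: on '1' the DFA goes A → A and accepts (A ∈ Accept), but the regex does not match it → eliminate
  (D) (0*10*)(0*10*0*10*)*: on ε the DFA stays in A and accepts (A ∈ Accept), but the regex does not match it → eliminate
Only (A) is consistent with the DFA.
(A) 1*(01*01*)*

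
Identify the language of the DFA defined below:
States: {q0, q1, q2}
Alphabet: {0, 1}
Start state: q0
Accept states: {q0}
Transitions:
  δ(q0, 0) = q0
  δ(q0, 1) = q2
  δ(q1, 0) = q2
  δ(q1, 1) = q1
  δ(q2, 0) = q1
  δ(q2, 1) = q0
Testing a few strings:
  '111' → reject
  '11' → accept
  '0' → accept
  '1' → reject
State roles: q0=value ≡ 0 (mod 3); q1=value ≡ 2 (mod 3); q2=value ≡ 1 (mod 3)
All binary strings representing a multiple of 3 (read in base 2; leading zeros allowed and ε counts as 0)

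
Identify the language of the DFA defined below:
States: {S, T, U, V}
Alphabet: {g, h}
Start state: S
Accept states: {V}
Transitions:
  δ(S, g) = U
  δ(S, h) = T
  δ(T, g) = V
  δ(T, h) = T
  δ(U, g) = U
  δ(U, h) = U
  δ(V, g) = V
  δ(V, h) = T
Testing a few strings:
  'ghg' → reject
  'hh' → reject
  'gh' → reject
  'hhh' → reject
State roles: S=no input read; T=started with h, last symbol h; U=started with g (dead); V=started with h, last symbol g
All strings over {g,h} that start with h and end with g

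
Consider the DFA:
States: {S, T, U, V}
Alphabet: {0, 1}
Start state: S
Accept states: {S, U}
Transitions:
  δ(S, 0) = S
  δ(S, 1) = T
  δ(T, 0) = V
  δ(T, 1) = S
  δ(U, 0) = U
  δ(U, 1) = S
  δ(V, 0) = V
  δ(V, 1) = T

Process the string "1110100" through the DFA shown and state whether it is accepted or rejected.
Processing string "1110100":
  S --1--> T
  T --1--> S
  S --1--> T
  T --0--> V
  V --1--> T
  T --0--> V
  V --0--> V
Final state: V
Accept states: {S, U}
No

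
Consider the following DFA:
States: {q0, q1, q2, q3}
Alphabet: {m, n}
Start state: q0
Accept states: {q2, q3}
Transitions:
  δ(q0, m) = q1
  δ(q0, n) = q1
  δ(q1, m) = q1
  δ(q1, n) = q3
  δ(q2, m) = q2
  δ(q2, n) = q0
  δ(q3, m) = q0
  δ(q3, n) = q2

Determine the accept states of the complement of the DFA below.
Complement accept states = All states \ Original accept states
= {q0, q1, q2, q3} \ {q2, q3}
{q0, q1}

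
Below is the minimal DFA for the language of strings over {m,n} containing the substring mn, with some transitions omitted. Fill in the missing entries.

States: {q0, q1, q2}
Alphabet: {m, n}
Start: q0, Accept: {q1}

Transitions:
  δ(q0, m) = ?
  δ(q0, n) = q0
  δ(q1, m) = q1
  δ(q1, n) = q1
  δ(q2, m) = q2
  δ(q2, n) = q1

From the language and accept set, identify what each state tracks — q0: no m seen yet; q1: substring mn seen; q2: seen a m, waiting for n.
Each missing δ(q, a) is the state matching the new tracked value after reading a.
δ(q0, m) = q2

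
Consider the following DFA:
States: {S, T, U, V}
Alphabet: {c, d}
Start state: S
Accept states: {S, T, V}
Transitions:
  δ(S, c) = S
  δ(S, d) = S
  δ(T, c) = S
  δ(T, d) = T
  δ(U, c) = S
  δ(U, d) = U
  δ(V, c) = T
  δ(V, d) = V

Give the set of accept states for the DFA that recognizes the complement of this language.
Complement accept states = All states \ Original accept states
= {S, T, U, V} \ {S, T, V}
{U}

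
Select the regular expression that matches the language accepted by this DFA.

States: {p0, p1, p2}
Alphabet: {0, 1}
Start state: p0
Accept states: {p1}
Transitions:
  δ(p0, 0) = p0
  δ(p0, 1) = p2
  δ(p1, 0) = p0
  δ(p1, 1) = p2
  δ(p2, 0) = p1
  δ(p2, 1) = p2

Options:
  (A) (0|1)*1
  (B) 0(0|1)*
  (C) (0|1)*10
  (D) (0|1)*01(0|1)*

Check each option against the DFA on short strings; one disagreement eliminates an option:
  (A) (0|1)*1: on '1' the DFA goes p0 → p2 and rejects (p2 ∉ Accept), but the regex matches it → eliminate
  (B) 0(0|1)*: on '0' the DFA goes p0 → p0 and rejects (p0 ∉ Accept), but the regex matches it → eliminate
  (C) (0|1)*10: agrees with the DFA on every string of length ≤ 6
  (D) (0|1)*01(0|1)*: on '01' the DFA goes p0 → p0 → p2 and rejects (p2 ∉ Accept), but the regex matches it → eliminate
Only (C) is consistent with the DFA.
(C) (0|1)*10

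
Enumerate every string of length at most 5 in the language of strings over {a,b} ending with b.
b, ab, bb, aab, abb, bab, bbb, aaab, aabb, abab, abbb, baab, babb, bbab, bbbb, aaaab, aaabb, aabab, aabbb, abaab, ababb, abbab, abbbb, baaab, baabb, babab, babbb, bbaab, bbabb, bbbab, bbbbb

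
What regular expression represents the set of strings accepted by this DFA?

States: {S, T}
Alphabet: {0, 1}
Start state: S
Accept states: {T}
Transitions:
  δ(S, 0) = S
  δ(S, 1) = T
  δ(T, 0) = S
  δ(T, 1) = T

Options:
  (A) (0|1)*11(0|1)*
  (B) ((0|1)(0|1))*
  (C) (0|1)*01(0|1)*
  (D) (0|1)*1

Check each option against the DFA on short strings; one disagreement eliminates an option:
  (A) (0|1)*11(0|1)*: on '1' the DFA goes S → T and accepts (T ∈ Accept), but the regex does not match it → eliminate
  (B) ((0|1)(0|1))*: on ε the DFA stays in S and rejects (S ∉ Accept), but the regex matches it → eliminate
  (C) (0|1)*01(0|1)*: on '1' the DFA goes S → T and accepts (T ∈ Accept), but the regex does not match it → eliminate
  (D) (0|1)*1: agrees with the DFA on every string of length ≤ 6
Only (D) is consistent with the DFA.
(D) (0|1)*1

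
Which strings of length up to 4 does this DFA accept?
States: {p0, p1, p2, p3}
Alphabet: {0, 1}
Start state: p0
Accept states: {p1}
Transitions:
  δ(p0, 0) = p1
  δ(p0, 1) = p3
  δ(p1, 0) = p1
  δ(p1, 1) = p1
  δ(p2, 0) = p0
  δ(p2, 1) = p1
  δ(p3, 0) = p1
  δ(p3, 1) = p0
0, 00, 01, 10, 000, 001, 010, 011, 100, 101, 110, 0000, 0001, 0010, 0011, 0100, 0101, 0110, 0111, 1000, 1001, 1010, 1011, 1100, 1101, 1110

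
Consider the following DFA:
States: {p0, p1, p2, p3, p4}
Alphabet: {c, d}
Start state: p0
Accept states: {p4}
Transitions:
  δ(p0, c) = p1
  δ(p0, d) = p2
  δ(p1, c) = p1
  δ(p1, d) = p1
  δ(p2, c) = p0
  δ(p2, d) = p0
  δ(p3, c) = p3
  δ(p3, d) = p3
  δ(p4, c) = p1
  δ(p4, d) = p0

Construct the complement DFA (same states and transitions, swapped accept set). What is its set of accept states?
Complement accept states = All states \ Original accept states
= {p0, p1, p2, p3, p4} \ {p4}
{p0, p1, p2, p3}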